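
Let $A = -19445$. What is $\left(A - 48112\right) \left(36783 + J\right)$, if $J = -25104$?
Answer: $-788998203$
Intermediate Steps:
$\left(A - 48112\right) \left(36783 + J\right) = \left(-19445 - 48112\right) \left(36783 - 25104\right) = \left(-67557\right) 11679 = -788998203$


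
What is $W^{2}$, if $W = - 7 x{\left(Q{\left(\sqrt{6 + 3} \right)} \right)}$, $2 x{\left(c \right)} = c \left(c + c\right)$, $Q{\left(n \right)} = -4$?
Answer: $12544$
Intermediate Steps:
$x{\left(c \right)} = c^{2}$ ($x{\left(c \right)} = \frac{c \left(c + c\right)}{2} = \frac{c 2 c}{2} = \frac{2 c^{2}}{2} = c^{2}$)
$W = -112$ ($W = - 7 \left(-4\right)^{2} = \left(-7\right) 16 = -112$)
$W^{2} = \left(-112\right)^{2} = 12544$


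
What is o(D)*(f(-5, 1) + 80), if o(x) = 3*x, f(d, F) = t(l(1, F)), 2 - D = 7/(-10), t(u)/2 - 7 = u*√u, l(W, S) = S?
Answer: 3888/5 ≈ 777.60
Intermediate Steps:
t(u) = 14 + 2*u^(3/2) (t(u) = 14 + 2*(u*√u) = 14 + 2*u^(3/2))
D = 27/10 (D = 2 - 7/(-10) = 2 - 7*(-1)/10 = 2 - 1*(-7/10) = 2 + 7/10 = 27/10 ≈ 2.7000)
f(d, F) = 14 + 2*F^(3/2)
o(D)*(f(-5, 1) + 80) = (3*(27/10))*((14 + 2*1^(3/2)) + 80) = 81*((14 + 2*1) + 80)/10 = 81*((14 + 2) + 80)/10 = 81*(16 + 80)/10 = (81/10)*96 = 3888/5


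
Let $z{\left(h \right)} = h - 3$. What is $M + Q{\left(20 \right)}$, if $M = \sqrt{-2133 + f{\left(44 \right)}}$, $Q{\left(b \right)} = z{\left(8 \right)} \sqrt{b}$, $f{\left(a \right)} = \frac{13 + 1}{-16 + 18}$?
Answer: $10 \sqrt{5} + i \sqrt{2126} \approx 22.361 + 46.109 i$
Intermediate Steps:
$z{\left(h \right)} = -3 + h$
$f{\left(a \right)} = 7$ ($f{\left(a \right)} = \frac{14}{2} = 14 \cdot \frac{1}{2} = 7$)
$Q{\left(b \right)} = 5 \sqrt{b}$ ($Q{\left(b \right)} = \left(-3 + 8\right) \sqrt{b} = 5 \sqrt{b}$)
$M = i \sqrt{2126}$ ($M = \sqrt{-2133 + 7} = \sqrt{-2126} = i \sqrt{2126} \approx 46.109 i$)
$M + Q{\left(20 \right)} = i \sqrt{2126} + 5 \sqrt{20} = i \sqrt{2126} + 5 \cdot 2 \sqrt{5} = i \sqrt{2126} + 10 \sqrt{5} = 10 \sqrt{5} + i \sqrt{2126}$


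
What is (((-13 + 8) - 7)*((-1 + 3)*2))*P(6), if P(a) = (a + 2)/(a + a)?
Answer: -32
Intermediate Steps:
P(a) = (2 + a)/(2*a) (P(a) = (2 + a)/((2*a)) = (2 + a)*(1/(2*a)) = (2 + a)/(2*a))
(((-13 + 8) - 7)*((-1 + 3)*2))*P(6) = (((-13 + 8) - 7)*((-1 + 3)*2))*((1/2)*(2 + 6)/6) = ((-5 - 7)*(2*2))*((1/2)*(1/6)*8) = -12*4*(2/3) = -48*2/3 = -32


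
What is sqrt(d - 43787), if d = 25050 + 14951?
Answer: I*sqrt(3786) ≈ 61.53*I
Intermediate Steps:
d = 40001
sqrt(d - 43787) = sqrt(40001 - 43787) = sqrt(-3786) = I*sqrt(3786)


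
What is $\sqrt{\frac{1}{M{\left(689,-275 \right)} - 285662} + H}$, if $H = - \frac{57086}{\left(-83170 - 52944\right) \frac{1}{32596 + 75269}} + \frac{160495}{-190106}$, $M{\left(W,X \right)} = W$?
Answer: $\frac{\sqrt{1162487431977041667154699322723442}}{160304053251342} \approx 212.69$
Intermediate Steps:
$H = \frac{25447202654585}{562523654}$ ($H = - \frac{57086}{\left(-136114\right) \frac{1}{107865}} + 160495 \left(- \frac{1}{190106}\right) = - \frac{57086}{\left(-136114\right) \frac{1}{107865}} - \frac{160495}{190106} = - \frac{57086}{- \frac{136114}{107865}} - \frac{160495}{190106} = \left(-57086\right) \left(- \frac{107865}{136114}\right) - \frac{160495}{190106} = \frac{133860465}{2959} - \frac{160495}{190106} = \frac{25447202654585}{562523654} \approx 45238.0$)
$\sqrt{\frac{1}{M{\left(689,-275 \right)} - 285662} + H} = \sqrt{\frac{1}{689 - 285662} + \frac{25447202654585}{562523654}} = \sqrt{\frac{1}{-284973} + \frac{25447202654585}{562523654}} = \sqrt{- \frac{1}{284973} + \frac{25447202654585}{562523654}} = \sqrt{\frac{7251765681522527551}{160304053251342}} = \frac{\sqrt{1162487431977041667154699322723442}}{160304053251342}$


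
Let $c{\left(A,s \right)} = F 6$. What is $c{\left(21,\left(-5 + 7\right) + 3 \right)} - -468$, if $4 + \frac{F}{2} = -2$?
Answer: $396$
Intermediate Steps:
$F = -12$ ($F = -8 + 2 \left(-2\right) = -8 - 4 = -12$)
$c{\left(A,s \right)} = -72$ ($c{\left(A,s \right)} = \left(-12\right) 6 = -72$)
$c{\left(21,\left(-5 + 7\right) + 3 \right)} - -468 = -72 - -468 = -72 + 468 = 396$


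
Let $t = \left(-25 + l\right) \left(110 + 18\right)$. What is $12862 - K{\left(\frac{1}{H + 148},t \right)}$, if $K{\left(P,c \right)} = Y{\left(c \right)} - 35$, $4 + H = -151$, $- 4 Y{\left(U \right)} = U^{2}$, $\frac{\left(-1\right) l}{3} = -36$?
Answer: $28230241$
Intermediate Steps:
$l = 108$ ($l = \left(-3\right) \left(-36\right) = 108$)
$Y{\left(U \right)} = - \frac{U^{2}}{4}$
$H = -155$ ($H = -4 - 151 = -155$)
$t = 10624$ ($t = \left(-25 + 108\right) \left(110 + 18\right) = 83 \cdot 128 = 10624$)
$K{\left(P,c \right)} = -35 - \frac{c^{2}}{4}$ ($K{\left(P,c \right)} = - \frac{c^{2}}{4} - 35 = -35 - \frac{c^{2}}{4}$)
$12862 - K{\left(\frac{1}{H + 148},t \right)} = 12862 - \left(-35 - \frac{10624^{2}}{4}\right) = 12862 - \left(-35 - 28217344\right) = 12862 - -28217379 = 12862 + 28217379 = 28230241$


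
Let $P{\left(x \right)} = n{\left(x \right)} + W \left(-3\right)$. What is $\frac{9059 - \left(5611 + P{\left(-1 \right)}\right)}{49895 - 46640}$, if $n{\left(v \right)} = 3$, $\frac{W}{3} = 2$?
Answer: $\frac{3463}{3255} \approx 1.0639$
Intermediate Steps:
$W = 6$ ($W = 3 \cdot 2 = 6$)
$P{\left(x \right)} = -15$ ($P{\left(x \right)} = 3 + 6 \left(-3\right) = 3 - 18 = -15$)
$\frac{9059 - \left(5611 + P{\left(-1 \right)}\right)}{49895 - 46640} = \frac{9059 - 5596}{49895 - 46640} = \frac{9059 + \left(-5611 + 15\right)}{3255} = \left(9059 - 5596\right) \frac{1}{3255} = 3463 \cdot \frac{1}{3255} = \frac{3463}{3255}$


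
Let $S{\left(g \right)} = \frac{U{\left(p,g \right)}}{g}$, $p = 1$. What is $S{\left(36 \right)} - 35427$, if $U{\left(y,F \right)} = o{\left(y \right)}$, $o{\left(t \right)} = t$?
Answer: $- \frac{1275371}{36} \approx -35427.0$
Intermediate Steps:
$U{\left(y,F \right)} = y$
$S{\left(g \right)} = \frac{1}{g}$ ($S{\left(g \right)} = 1 \frac{1}{g} = \frac{1}{g}$)
$S{\left(36 \right)} - 35427 = \frac{1}{36} - 35427 = - \frac{1275371}{36}$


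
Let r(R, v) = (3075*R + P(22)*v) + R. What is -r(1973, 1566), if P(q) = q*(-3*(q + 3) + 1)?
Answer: -3519500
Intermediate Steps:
P(q) = q*(-8 - 3*q) (P(q) = q*(-3*(3 + q) + 1) = q*((-9 - 3*q) + 1) = q*(-8 - 3*q))
r(R, v) = -1628*v + 3076*R (r(R, v) = (3075*R + (-1*22*(8 + 3*22))*v) + R = (3075*R + (-1*22*(8 + 66))*v) + R = (3075*R + (-1*22*74)*v) + R = (3075*R - 1628*v) + R = (-1628*v + 3075*R) + R = -1628*v + 3076*R)
-r(1973, 1566) = -(-1628*1566 + 3076*1973) = -(-2549448 + 6068948) = -1*3519500 = -3519500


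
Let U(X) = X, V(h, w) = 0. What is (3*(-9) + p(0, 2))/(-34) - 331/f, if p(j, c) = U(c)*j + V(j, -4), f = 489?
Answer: 1949/16626 ≈ 0.11723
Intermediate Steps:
p(j, c) = c*j (p(j, c) = c*j + 0 = c*j)
(3*(-9) + p(0, 2))/(-34) - 331/f = (3*(-9) + 2*0)/(-34) - 331/489 = (-27 + 0)*(-1/34) - 331*1/489 = -27*(-1/34) - 331/489 = 27/34 - 331/489 = 1949/16626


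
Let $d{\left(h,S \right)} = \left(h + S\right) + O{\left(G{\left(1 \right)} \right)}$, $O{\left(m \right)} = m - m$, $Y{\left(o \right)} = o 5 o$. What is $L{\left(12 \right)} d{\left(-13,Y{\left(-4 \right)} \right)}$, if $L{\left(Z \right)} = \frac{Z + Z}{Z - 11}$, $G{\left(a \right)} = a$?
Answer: $1608$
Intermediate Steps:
$Y{\left(o \right)} = 5 o^{2}$ ($Y{\left(o \right)} = 5 o o = 5 o^{2}$)
$O{\left(m \right)} = 0$
$d{\left(h,S \right)} = S + h$ ($d{\left(h,S \right)} = \left(h + S\right) + 0 = \left(S + h\right) + 0 = S + h$)
$L{\left(Z \right)} = \frac{2 Z}{-11 + Z}$
$L{\left(12 \right)} d{\left(-13,Y{\left(-4 \right)} \right)} = 2 \cdot 12 \frac{1}{-11 + 12} \left(5 \left(-4\right)^{2} - 13\right) = 2 \cdot 12 \cdot 1^{-1} \left(5 \cdot 16 - 13\right) = 2 \cdot 12 \cdot 1 \left(80 - 13\right) = 24 \cdot 67 = 1608$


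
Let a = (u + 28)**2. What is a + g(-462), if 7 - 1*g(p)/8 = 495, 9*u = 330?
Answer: 2500/9 ≈ 277.78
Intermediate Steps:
u = 110/3 (u = (1/9)*330 = 110/3 ≈ 36.667)
g(p) = -3904 (g(p) = 56 - 8*495 = 56 - 3960 = -3904)
a = 37636/9 (a = (110/3 + 28)**2 = (194/3)**2 = 37636/9 ≈ 4181.8)
a + g(-462) = 37636/9 - 3904 = 2500/9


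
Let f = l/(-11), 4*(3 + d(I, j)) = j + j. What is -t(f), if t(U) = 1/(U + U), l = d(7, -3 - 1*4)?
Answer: -11/13 ≈ -0.84615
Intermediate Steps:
d(I, j) = -3 + j/2 (d(I, j) = -3 + (j + j)/4 = -3 + (2*j)/4 = -3 + j/2)
l = -13/2 (l = -3 + (-3 - 1*4)/2 = -3 + (-3 - 4)/2 = -3 + (½)*(-7) = -3 - 7/2 = -13/2 ≈ -6.5000)
f = 13/22 (f = -13/2/(-11) = -13/2*(-1/11) = 13/22 ≈ 0.59091)
t(U) = 1/(2*U)
-t(f) = -1/(2*13/22) = -22/(2*13) = -1*11/13 = -11/13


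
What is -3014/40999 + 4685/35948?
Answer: 83733043/1473832052 ≈ 0.056813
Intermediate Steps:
-3014/40999 + 4685/35948 = 83733043/1473832052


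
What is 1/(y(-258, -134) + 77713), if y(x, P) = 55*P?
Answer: 1/70343 ≈ 1.4216e-5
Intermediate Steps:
1/(y(-258, -134) + 77713) = 1/(55*(-134) + 77713) = 1/(-7370 + 77713) = 1/70343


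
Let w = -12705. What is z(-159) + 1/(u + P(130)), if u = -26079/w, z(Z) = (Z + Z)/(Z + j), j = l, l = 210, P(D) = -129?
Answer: -57059927/9139574 ≈ -6.2432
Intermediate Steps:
j = 210
z(Z) = 2*Z/(210 + Z) (z(Z) = (Z + Z)/(Z + 210) = (2*Z)/(210 + Z) = 2*Z/(210 + Z))
u = 8693/4235 (u = -26079/(-12705) = -26079*(-1/12705) = 8693/4235 ≈ 2.0527)
z(-159) + 1/(u + P(130)) = 2*(-159)/(210 - 159) + 1/(8693/4235 - 129) = 2*(-159)/51 + 1/(-537622/4235) = 2*(-159)*(1/51) - 4235/537622 = -106/17 - 4235/537622 = -57059927/9139574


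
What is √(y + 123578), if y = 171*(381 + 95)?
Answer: 121*√14 ≈ 452.74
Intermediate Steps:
y = 81396 (y = 171*476 = 81396)
√(y + 123578) = √(81396 + 123578) = √204974 = 121*√14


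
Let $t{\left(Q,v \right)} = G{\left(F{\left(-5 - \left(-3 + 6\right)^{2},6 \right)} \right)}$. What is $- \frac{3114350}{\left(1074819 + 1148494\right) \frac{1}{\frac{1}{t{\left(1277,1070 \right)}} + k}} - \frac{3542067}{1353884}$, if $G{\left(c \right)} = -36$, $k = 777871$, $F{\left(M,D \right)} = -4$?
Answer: $- \frac{29518887886980413489}{27090971079228} \approx -1.0896 \cdot 10^{6}$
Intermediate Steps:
$t{\left(Q,v \right)} = -36$
$- \frac{3114350}{\left(1074819 + 1148494\right) \frac{1}{\frac{1}{t{\left(1277,1070 \right)}} + k}} - \frac{3542067}{1353884} = - \frac{3114350}{\left(1074819 + 1148494\right) \frac{1}{\frac{1}{-36} + 777871}} - \frac{3542067}{1353884} = - \frac{3114350}{2223313 \frac{1}{- \frac{1}{36} + 777871}} - \frac{3542067}{1353884} = - \frac{3114350}{2223313 \frac{1}{\frac{28003355}{36}}} - \frac{3542067}{1353884} = - \frac{3114350}{2223313 \cdot \frac{36}{28003355}} - \frac{3542067}{1353884} = - \frac{3114350}{\frac{80039268}{28003355}} - \frac{3542067}{1353884} = \left(-3114350\right) \frac{28003355}{80039268} - \frac{3542067}{1353884} = - \frac{43606124322125}{40019634} - \frac{3542067}{1353884} = - \frac{29518887886980413489}{27090971079228}$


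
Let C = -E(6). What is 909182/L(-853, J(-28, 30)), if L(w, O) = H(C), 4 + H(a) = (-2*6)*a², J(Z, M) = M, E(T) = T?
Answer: -454591/218 ≈ -2085.3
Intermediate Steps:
C = -6 (C = -1*6 = -6)
H(a) = -4 - 12*a² (H(a) = -4 + (-2*6)*a² = -4 - 12*a²)
L(w, O) = -436 (L(w, O) = -4 - 12*(-6)² = -4 - 12*36 = -4 - 432 = -436)
909182/L(-853, J(-28, 30)) = 909182/(-436) = 909182*(-1/436) = -454591/218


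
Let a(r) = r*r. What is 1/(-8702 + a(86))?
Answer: -1/1306 ≈ -0.00076570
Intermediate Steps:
a(r) = r²
1/(-8702 + a(86)) = 1/(-8702 + 86²) = 1/(-8702 + 7396) = 1/(-1306) = -1/1306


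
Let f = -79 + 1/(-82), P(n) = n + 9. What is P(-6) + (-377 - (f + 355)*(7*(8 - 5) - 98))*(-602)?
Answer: -515213450/41 ≈ -1.2566e+7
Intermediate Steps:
P(n) = 9 + n
f = -6479/82 (f = -79 - 1/82 = -6479/82 ≈ -79.012)
P(-6) + (-377 - (f + 355)*(7*(8 - 5) - 98))*(-602) = (9 - 6) + (-377 - (-6479/82 + 355)*(7*(8 - 5) - 98))*(-602) = 3 + (-377 - 22631*(7*3 - 98)/82)*(-602) = 3 + (-377 - 22631*(21 - 98)/82)*(-602) = 3 + (-377 - 22631*(-77)/82)*(-602) = 3 + (-377 - 1*(-1742587/82))*(-602) = 3 + (-377 + 1742587/82)*(-602) = 3 + (1711673/82)*(-602) = 3 - 515213573/41 = -515213450/41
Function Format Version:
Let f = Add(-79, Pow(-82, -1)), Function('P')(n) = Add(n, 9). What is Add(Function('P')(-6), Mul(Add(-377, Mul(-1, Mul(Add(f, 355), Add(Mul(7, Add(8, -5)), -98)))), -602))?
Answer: Rational(-515213450, 41) ≈ -1.2566e+7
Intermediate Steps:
Function('P')(n) = Add(9, n)
f = Rational(-6479, 82) (f = Add(-79, Rational(-1, 82)) = Rational(-6479, 82) ≈ -79.012)
Add(Function('P')(-6), Mul(Add(-377, Mul(-1, Mul(Add(f, 355), Add(Mul(7, Add(8, -5)), -98)))), -602)) = Add(Add(9, -6), Mul(Add(-377, Mul(-1, Mul(Add(Rational(-6479, 82), 355), Add(Mul(7, Add(8, -5)), -98)))), -602)) = Add(3, Mul(Add(-377, Mul(-1, Mul(Rational(22631, 82), Add(Mul(7, 3), -98)))), -602)) = Add(3, Mul(Add(-377, Mul(-1, Mul(Rational(22631, 82), Add(21, -98)))), -602)) = Add(3, Mul(Add(-377, Mul(-1, Mul(Rational(22631, 82), -77))), -602)) = Add(3, Mul(Add(-377, Mul(-1, Rational(-1742587, 82))), -602)) = Add(3, Mul(Add(-377, Rational(1742587, 82)), -602)) = Add(3, Mul(Rational(1711673, 82), -602)) = Add(3, Rational(-515213573, 41)) = Rational(-515213450, 41)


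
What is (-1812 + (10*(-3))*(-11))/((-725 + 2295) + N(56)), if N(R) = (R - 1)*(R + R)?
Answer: -741/3865 ≈ -0.19172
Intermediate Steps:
N(R) = 2*R*(-1 + R) (N(R) = (-1 + R)*(2*R) = 2*R*(-1 + R))
(-1812 + (10*(-3))*(-11))/((-725 + 2295) + N(56)) = (-1812 + (10*(-3))*(-11))/((-725 + 2295) + 2*56*(-1 + 56)) = (-1812 - 30*(-11))/(1570 + 2*56*55) = (-1812 + 330)/(1570 + 6160) = -1482/7730 = -1482*1/7730 = -741/3865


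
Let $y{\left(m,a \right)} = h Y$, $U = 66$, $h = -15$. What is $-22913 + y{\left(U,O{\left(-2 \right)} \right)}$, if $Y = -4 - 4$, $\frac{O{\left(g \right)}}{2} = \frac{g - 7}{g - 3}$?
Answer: $-22793$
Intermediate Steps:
$O{\left(g \right)} = \frac{2 \left(-7 + g\right)}{-3 + g}$ ($O{\left(g \right)} = 2 \frac{g - 7}{g - 3} = 2 \frac{-7 + g}{-3 + g} = \frac{2 \left(-7 + g\right)}{-3 + g}$)
$Y = -8$ ($Y = -4 - 4 = -8$)
$y{\left(m,a \right)} = 120$ ($y{\left(m,a \right)} = \left(-15\right) \left(-8\right) = 120$)
$-22913 + y{\left(U,O{\left(-2 \right)} \right)} = -22913 + 120 = -22793$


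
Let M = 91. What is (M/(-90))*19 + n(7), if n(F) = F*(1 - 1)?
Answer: -1729/90 ≈ -19.211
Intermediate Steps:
n(F) = 0 (n(F) = F*0 = 0)
(M/(-90))*19 + n(7) = (91/(-90))*19 + 0 = (91*(-1/90))*19 + 0 = -91/90*19 + 0 = -1729/90 + 0 = -1729/90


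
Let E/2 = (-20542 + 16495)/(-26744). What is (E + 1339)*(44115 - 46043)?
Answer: -8632212710/3343 ≈ -2.5822e+6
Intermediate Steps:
E = 4047/13372 (E = 2*((-20542 + 16495)/(-26744)) = 2*(-4047*(-1/26744)) = 2*(4047/26744) = 4047/13372 ≈ 0.30265)
(E + 1339)*(44115 - 46043) = (4047/13372 + 1339)*(44115 - 46043) = (17909155/13372)*(-1928) = -8632212710/3343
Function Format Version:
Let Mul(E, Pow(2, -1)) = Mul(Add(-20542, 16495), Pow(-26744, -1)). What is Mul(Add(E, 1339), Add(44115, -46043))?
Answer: Rational(-8632212710, 3343) ≈ -2.5822e+6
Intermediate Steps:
E = Rational(4047, 13372) (E = Mul(2, Mul(Add(-20542, 16495), Pow(-26744, -1))) = Mul(2, Mul(-4047, Rational(-1, 26744))) = Mul(2, Rational(4047, 26744)) = Rational(4047, 13372) ≈ 0.30265)
Mul(Add(E, 1339), Add(44115, -46043)) = Mul(Add(Rational(4047, 13372), 1339), Add(44115, -46043)) = Mul(Rational(17909155, 13372), -1928) = Rational(-8632212710, 3343)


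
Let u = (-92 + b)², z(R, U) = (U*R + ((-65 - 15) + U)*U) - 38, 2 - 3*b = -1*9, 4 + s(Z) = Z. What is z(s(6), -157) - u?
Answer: 261488/9 ≈ 29054.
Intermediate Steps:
s(Z) = -4 + Z
b = 11/3 (b = ⅔ - (-1)*9/3 = ⅔ - ⅓*(-9) = ⅔ + 3 = 11/3 ≈ 3.6667)
z(R, U) = -38 + R*U + U*(-80 + U) (z(R, U) = (R*U + (-80 + U)*U) - 38 = (R*U + U*(-80 + U)) - 38 = -38 + R*U + U*(-80 + U))
u = 70225/9 (u = (-92 + 11/3)² = (-265/3)² = 70225/9 ≈ 7802.8)
z(s(6), -157) - u = (-38 + (-157)² - 80*(-157) + (-4 + 6)*(-157)) - 1*70225/9 = (-38 + 24649 + 12560 + 2*(-157)) - 70225/9 = (-38 + 24649 + 12560 - 314) - 70225/9 = 36857 - 70225/9 = 261488/9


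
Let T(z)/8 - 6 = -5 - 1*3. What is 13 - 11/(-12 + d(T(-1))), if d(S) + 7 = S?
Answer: 466/35 ≈ 13.314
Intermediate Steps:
T(z) = -16 (T(z) = 48 + 8*(-5 - 1*3) = 48 + 8*(-5 - 3) = 48 + 8*(-8) = 48 - 64 = -16)
d(S) = -7 + S
13 - 11/(-12 + d(T(-1))) = 13 - 11/(-12 + (-7 - 16)) = 13 - 11/(-12 - 23) = 13 - 11/(-35) = 13 - 1/35*(-11) = 13 + 11/35 = 466/35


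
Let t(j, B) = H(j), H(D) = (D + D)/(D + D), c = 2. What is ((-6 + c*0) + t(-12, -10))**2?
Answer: 25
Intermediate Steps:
H(D) = 1 (H(D) = (2*D)/((2*D)) = (2*D)*(1/(2*D)) = 1)
t(j, B) = 1
((-6 + c*0) + t(-12, -10))**2 = ((-6 + 2*0) + 1)**2 = ((-6 + 0) + 1)**2 = (-6 + 1)**2 = (-5)**2 = 25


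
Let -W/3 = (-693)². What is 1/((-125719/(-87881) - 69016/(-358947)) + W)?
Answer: -31544621307/45447767322543340 ≈ -6.9409e-7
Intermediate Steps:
W = -1440747 (W = -3*(-693)² = -3*480249 = -1440747)
1/((-125719/(-87881) - 69016/(-358947)) + W) = 1/((-125719/(-87881) - 69016/(-358947)) - 1440747) = 1/((-125719*(-1/87881) - 69016*(-1/358947)) - 1440747) = 1/((125719/87881 + 69016/358947) - 1440747) = 1/(51191652989/31544621307 - 1440747) = 1/(-45447767322543340/31544621307) = -31544621307/45447767322543340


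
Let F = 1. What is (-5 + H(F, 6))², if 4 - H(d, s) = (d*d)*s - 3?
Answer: 16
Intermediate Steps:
H(d, s) = 7 - s*d² (H(d, s) = 4 - ((d*d)*s - 3) = 4 - (d²*s - 3) = 4 - (s*d² - 3) = 4 - (-3 + s*d²) = 4 + (3 - s*d²) = 7 - s*d²)
(-5 + H(F, 6))² = (-5 + (7 - 1*6*1²))² = (-5 + (7 - 1*6*1))² = (-5 + (7 - 6))² = (-5 + 1)² = (-4)² = 16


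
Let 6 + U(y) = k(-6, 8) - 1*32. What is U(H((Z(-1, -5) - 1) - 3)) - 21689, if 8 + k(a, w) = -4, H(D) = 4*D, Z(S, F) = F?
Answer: -21739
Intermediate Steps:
k(a, w) = -12 (k(a, w) = -8 - 4 = -12)
U(y) = -50 (U(y) = -6 + (-12 - 1*32) = -6 + (-12 - 32) = -6 - 44 = -50)
U(H((Z(-1, -5) - 1) - 3)) - 21689 = -50 - 21689 = -21739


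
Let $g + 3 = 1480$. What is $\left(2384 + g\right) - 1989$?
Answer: $1872$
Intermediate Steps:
$g = 1477$ ($g = -3 + 1480 = 1477$)
$\left(2384 + g\right) - 1989 = \left(2384 + 1477\right) - 1989 = 3861 - 1989 = 1872$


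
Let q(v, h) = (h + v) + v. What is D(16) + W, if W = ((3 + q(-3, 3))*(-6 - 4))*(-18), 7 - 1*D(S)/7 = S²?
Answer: -1743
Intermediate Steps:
q(v, h) = h + 2*v
D(S) = 49 - 7*S²
W = 0 (W = ((3 + (3 + 2*(-3)))*(-6 - 4))*(-18) = ((3 + (3 - 6))*(-10))*(-18) = ((3 - 3)*(-10))*(-18) = (0*(-10))*(-18) = 0*(-18) = 0)
D(16) + W = (49 - 7*16²) + 0 = (49 - 7*256) + 0 = (49 - 1792) + 0 = -1743 + 0 = -1743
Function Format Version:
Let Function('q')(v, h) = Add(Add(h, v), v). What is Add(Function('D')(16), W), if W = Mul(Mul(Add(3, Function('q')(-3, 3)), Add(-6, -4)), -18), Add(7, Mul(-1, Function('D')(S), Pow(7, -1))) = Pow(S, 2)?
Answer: -1743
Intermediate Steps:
Function('q')(v, h) = Add(h, Mul(2, v))
Function('D')(S) = Add(49, Mul(-7, Pow(S, 2)))
W = 0 (W = Mul(Mul(Add(3, Add(3, Mul(2, -3))), Add(-6, -4)), -18) = Mul(Mul(Add(3, Add(3, -6)), -10), -18) = Mul(Mul(Add(3, -3), -10), -18) = Mul(Mul(0, -10), -18) = Mul(0, -18) = 0)
Add(Function('D')(16), W) = Add(Add(49, Mul(-7, Pow(16, 2))), 0) = Add(Add(49, Mul(-7, 256)), 0) = Add(Add(49, -1792), 0) = Add(-1743, 0) = -1743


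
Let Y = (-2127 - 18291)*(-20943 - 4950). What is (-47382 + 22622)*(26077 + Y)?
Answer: -13090843530760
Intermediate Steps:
Y = 528683274 (Y = -20418*(-25893) = 528683274)
(-47382 + 22622)*(26077 + Y) = (-47382 + 22622)*(26077 + 528683274) = -24760*528709351 = -13090843530760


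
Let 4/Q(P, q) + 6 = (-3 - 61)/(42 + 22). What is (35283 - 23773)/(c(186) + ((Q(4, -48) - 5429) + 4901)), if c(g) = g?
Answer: -40285/1199 ≈ -33.599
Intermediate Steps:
Q(P, q) = -4/7 (Q(P, q) = 4/(-6 + (-3 - 61)/(42 + 22)) = 4/(-6 - 64/64) = 4/(-6 - 64*1/64) = 4/(-6 - 1) = 4/(-7) = 4*(-⅐) = -4/7)
(35283 - 23773)/(c(186) + ((Q(4, -48) - 5429) + 4901)) = (35283 - 23773)/(186 + ((-4/7 - 5429) + 4901)) = 11510/(186 + (-38007/7 + 4901)) = 11510/(186 - 3700/7) = 11510/(-2398/7) = 11510*(-7/2398) = -40285/1199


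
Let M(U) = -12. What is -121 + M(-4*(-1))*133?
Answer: -1717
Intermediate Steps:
-121 + M(-4*(-1))*133 = -121 - 12*133 = -121 - 1596 = -1717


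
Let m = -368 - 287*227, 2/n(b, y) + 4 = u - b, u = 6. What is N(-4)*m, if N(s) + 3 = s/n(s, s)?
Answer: 982755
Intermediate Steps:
n(b, y) = 2/(2 - b) (n(b, y) = 2/(-4 + (6 - b)) = 2/(2 - b))
m = -65517 (m = -368 - 65149 = -65517)
N(s) = -3 + s*(1 - s/2) (N(s) = -3 + s/((-2/(-2 + s))) = -3 + s*(1 - s/2))
N(-4)*m = (-3 - 4 - ½*(-4)²)*(-65517) = (-3 - 4 - ½*16)*(-65517) = (-3 - 4 - 8)*(-65517) = -15*(-65517) = 982755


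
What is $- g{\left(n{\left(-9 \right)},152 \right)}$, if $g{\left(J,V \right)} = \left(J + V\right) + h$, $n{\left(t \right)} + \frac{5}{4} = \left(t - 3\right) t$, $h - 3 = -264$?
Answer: $\frac{9}{4} \approx 2.25$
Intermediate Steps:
$h = -261$ ($h = 3 - 264 = -261$)
$n{\left(t \right)} = - \frac{5}{4} + t \left(-3 + t\right)$ ($n{\left(t \right)} = - \frac{5}{4} + \left(t - 3\right) t = - \frac{5}{4} + \left(-3 + t\right) t = - \frac{5}{4} + t \left(-3 + t\right)$)
$g{\left(J,V \right)} = -261 + J + V$ ($g{\left(J,V \right)} = \left(J + V\right) - 261 = -261 + J + V$)
$- g{\left(n{\left(-9 \right)},152 \right)} = - (-261 - \left(- \frac{103}{4} - 81\right) + 152) = - (-261 + \left(- \frac{5}{4} + 81 + 27\right) + 152) = - (-261 + \frac{427}{4} + 152) = \left(-1\right) \left(- \frac{9}{4}\right) = \frac{9}{4}$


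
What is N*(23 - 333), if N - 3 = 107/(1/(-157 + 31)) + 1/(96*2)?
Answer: 401134885/96 ≈ 4.1785e+6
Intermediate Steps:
N = -2587967/192 (N = 3 + (107/(1/(-157 + 31)) + 1/(96*2)) = 3 + (107/(1/(-126)) + (1/96)*(1/2)) = 3 + (107/(-1/126) + 1/192) = 3 + (107*(-126) + 1/192) = 3 + (-13482 + 1/192) = 3 - 2588543/192 = -2587967/192 ≈ -13479.)
N*(23 - 333) = -2587967*(23 - 333)/192 = -2587967/192*(-310) = 401134885/96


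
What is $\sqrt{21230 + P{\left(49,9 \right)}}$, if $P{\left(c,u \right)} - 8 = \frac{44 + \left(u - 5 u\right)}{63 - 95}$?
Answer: $\frac{3 \sqrt{9439}}{2} \approx 145.73$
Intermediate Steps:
$P{\left(c,u \right)} = \frac{53}{8} + \frac{u}{8}$ ($P{\left(c,u \right)} = 8 + \frac{44 + \left(u - 5 u\right)}{63 - 95} = 8 + \frac{44 - 4 u}{-32} = 8 + \left(44 - 4 u\right) \left(- \frac{1}{32}\right) = 8 + \left(- \frac{11}{8} + \frac{u}{8}\right) = \frac{53}{8} + \frac{u}{8}$)
$\sqrt{21230 + P{\left(49,9 \right)}} = \sqrt{21230 + \left(\frac{53}{8} + \frac{1}{8} \cdot 9\right)} = \sqrt{21230 + \left(\frac{53}{8} + \frac{9}{8}\right)} = \sqrt{21230 + \frac{31}{4}} = \sqrt{\frac{84951}{4}} = \frac{3 \sqrt{9439}}{2}$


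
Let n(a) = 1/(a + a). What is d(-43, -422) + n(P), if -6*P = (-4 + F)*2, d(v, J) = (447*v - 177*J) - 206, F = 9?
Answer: 552667/10 ≈ 55267.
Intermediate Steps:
d(v, J) = -206 - 177*J + 447*v (d(v, J) = (-177*J + 447*v) - 206 = -206 - 177*J + 447*v)
P = -5/3 (P = -(-4 + 9)*2/6 = -5*2/6 = -⅙*10 = -5/3 ≈ -1.6667)
n(a) = 1/(2*a)
d(-43, -422) + n(P) = (-206 - 177*(-422) + 447*(-43)) + 1/(2*(-5/3)) = (-206 + 74694 - 19221) + (½)*(-⅗) = 55267 - 3/10 = 552667/10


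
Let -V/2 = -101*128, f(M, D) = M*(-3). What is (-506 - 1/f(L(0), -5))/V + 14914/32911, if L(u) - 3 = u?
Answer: 3320703673/7658521344 ≈ 0.43360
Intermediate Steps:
L(u) = 3 + u
f(M, D) = -3*M
V = 25856 (V = -(-202)*128 = -2*(-12928) = 25856)
(-506 - 1/f(L(0), -5))/V + 14914/32911 = (-506 - 1/((-3*(3 + 0))))/25856 + 14914/32911 = (-506 - 1/((-3*3)))*(1/25856) + 14914*(1/32911) = (-506 - 1/(-9))*(1/25856) + 14914/32911 = (-506 - 1*(-⅑))*(1/25856) + 14914/32911 = (-506 + ⅑)*(1/25856) + 14914/32911 = -4553/9*1/25856 + 14914/32911 = -4553/232704 + 14914/32911 = 3320703673/7658521344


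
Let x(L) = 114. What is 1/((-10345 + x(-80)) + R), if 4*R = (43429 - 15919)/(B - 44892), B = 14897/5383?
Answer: -483277478/4944485920583 ≈ -9.7741e-5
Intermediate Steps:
B = 14897/5383 (B = 14897*(1/5383) = 14897/5383 ≈ 2.7674)
R = -74043165/483277478 (R = ((43429 - 15919)/(14897/5383 - 44892))/4 = (27510/(-241638739/5383))/4 = (27510*(-5383/241638739))/4 = (¼)*(-148086330/241638739) = -74043165/483277478 ≈ -0.15321)
1/((-10345 + x(-80)) + R) = 1/((-10345 + 114) - 74043165/483277478) = 1/(-10231 - 74043165/483277478) = 1/(-4944485920583/483277478) = -483277478/4944485920583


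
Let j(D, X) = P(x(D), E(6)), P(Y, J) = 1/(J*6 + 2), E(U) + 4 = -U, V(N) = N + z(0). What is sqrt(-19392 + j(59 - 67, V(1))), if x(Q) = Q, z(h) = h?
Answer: I*sqrt(65234746)/58 ≈ 139.26*I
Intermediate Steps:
V(N) = N (V(N) = N + 0 = N)
E(U) = -4 - U
P(Y, J) = 1/(2 + 6*J) (P(Y, J) = 1/(6*J + 2) = 1/(2 + 6*J))
j(D, X) = -1/58 (j(D, X) = 1/(2*(1 + 3*(-4 - 1*6))) = 1/(2*(1 + 3*(-4 - 6))) = 1/(2*(1 + 3*(-10))) = 1/(2*(1 - 30)) = (1/2)/(-29) = (1/2)*(-1/29) = -1/58)
sqrt(-19392 + j(59 - 67, V(1))) = sqrt(-19392 - 1/58) = sqrt(-1124737/58) = I*sqrt(65234746)/58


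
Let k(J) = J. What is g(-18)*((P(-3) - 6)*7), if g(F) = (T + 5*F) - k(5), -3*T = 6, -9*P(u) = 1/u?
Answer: 109319/27 ≈ 4048.9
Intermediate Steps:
P(u) = -1/(9*u)
T = -2 (T = -1/3*6 = -2)
g(F) = -7 + 5*F (g(F) = (-2 + 5*F) - 1*5 = (-2 + 5*F) - 5 = -7 + 5*F)
g(-18)*((P(-3) - 6)*7) = (-7 + 5*(-18))*((-1/9/(-3) - 6)*7) = (-7 - 90)*((-1/9*(-1/3) - 6)*7) = -97*(1/27 - 6)*7 = -(-15617)*7/27 = -97*(-1127/27) = 109319/27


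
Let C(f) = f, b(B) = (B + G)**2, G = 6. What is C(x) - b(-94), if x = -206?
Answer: -7950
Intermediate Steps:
b(B) = (6 + B)**2 (b(B) = (B + 6)**2 = (6 + B)**2)
C(x) - b(-94) = -206 - (6 - 94)**2 = -206 - 1*(-88)**2 = -206 - 1*7744 = -206 - 7744 = -7950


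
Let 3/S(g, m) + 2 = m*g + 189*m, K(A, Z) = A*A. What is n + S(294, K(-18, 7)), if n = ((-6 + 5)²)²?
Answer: 156493/156490 ≈ 1.0000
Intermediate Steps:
K(A, Z) = A²
n = 1 (n = ((-1)²)² = 1² = 1)
S(g, m) = 3/(-2 + 189*m + g*m) (S(g, m) = 3/(-2 + (m*g + 189*m)) = 3/(-2 + (g*m + 189*m)) = 3/(-2 + (189*m + g*m)) = 3/(-2 + 189*m + g*m))
n + S(294, K(-18, 7)) = 1 + 3/(-2 + 189*(-18)² + 294*(-18)²) = 1 + 3/(-2 + 189*324 + 294*324) = 1 + 3/(-2 + 61236 + 95256) = 1 + 3/156490 = 156493/156490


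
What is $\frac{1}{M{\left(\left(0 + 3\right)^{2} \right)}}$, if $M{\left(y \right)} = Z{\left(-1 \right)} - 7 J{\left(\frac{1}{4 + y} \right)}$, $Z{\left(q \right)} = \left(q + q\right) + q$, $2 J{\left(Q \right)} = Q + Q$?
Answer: $- \frac{13}{46} \approx -0.28261$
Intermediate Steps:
$J{\left(Q \right)} = Q$ ($J{\left(Q \right)} = \frac{Q + Q}{2} = \frac{2 Q}{2} = Q$)
$Z{\left(q \right)} = 3 q$ ($Z{\left(q \right)} = 2 q + q = 3 q$)
$M{\left(y \right)} = -3 - \frac{7}{4 + y}$ ($M{\left(y \right)} = 3 \left(-1\right) - \frac{7}{4 + y} = -3 - \frac{7}{4 + y}$)
$\frac{1}{M{\left(\left(0 + 3\right)^{2} \right)}} = \frac{1}{\frac{1}{4 + \left(0 + 3\right)^{2}} \left(-19 - 3 \left(0 + 3\right)^{2}\right)} = \frac{1}{\frac{1}{4 + 3^{2}} \left(-19 - 3 \cdot 3^{2}\right)} = \frac{1}{\frac{1}{4 + 9} \left(-19 - 27\right)} = \frac{1}{\frac{1}{13} \left(-19 - 27\right)} = \frac{1}{\frac{1}{13} \left(-46\right)} = \frac{1}{- \frac{46}{13}} = - \frac{13}{46}$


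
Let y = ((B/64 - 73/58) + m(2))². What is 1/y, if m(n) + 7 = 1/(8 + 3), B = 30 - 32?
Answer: 104203264/7004853025 ≈ 0.014876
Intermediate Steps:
B = -2
m(n) = -76/11 (m(n) = -7 + 1/(8 + 3) = -7 + 1/11 = -76/11)
y = 7004853025/104203264 (y = ((-2/64 - 73/58) - 76/11)² = ((-2*1/64 - 73*1/58) - 76/11)² = ((-1/32 - 73/58) - 76/11)² = (-1197/928 - 76/11)² = (-83695/10208)² = 7004853025/104203264 ≈ 67.223)
1/y = 1/(7004853025/104203264) = 104203264/7004853025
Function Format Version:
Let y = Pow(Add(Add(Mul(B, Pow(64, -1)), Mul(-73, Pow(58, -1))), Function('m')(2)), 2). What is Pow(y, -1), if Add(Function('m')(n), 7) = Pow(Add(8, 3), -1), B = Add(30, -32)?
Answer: Rational(104203264, 7004853025) ≈ 0.014876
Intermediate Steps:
B = -2
Function('m')(n) = Rational(-76, 11) (Function('m')(n) = Add(-7, Pow(Add(8, 3), -1)) = Add(-7, Pow(11, -1)) = Add(-7, Rational(1, 11)) = Rational(-76, 11))
y = Rational(7004853025, 104203264) (y = Pow(Add(Add(Mul(-2, Pow(64, -1)), Mul(-73, Pow(58, -1))), Rational(-76, 11)), 2) = Pow(Add(Add(Mul(-2, Rational(1, 64)), Mul(-73, Rational(1, 58))), Rational(-76, 11)), 2) = Pow(Add(Add(Rational(-1, 32), Rational(-73, 58)), Rational(-76, 11)), 2) = Pow(Add(Rational(-1197, 928), Rational(-76, 11)), 2) = Pow(Rational(-83695, 10208), 2) = Rational(7004853025, 104203264) ≈ 67.223)
Pow(y, -1) = Pow(Rational(7004853025, 104203264), -1) = Rational(104203264, 7004853025)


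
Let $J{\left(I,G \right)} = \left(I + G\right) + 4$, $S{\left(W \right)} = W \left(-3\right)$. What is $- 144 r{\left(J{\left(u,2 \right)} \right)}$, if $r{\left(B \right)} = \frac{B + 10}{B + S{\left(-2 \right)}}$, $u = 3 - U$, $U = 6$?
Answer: $-208$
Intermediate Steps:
$u = -3$ ($u = 3 - 6 = -3$)
$S{\left(W \right)} = - 3 W$
$J{\left(I,G \right)} = 4 + G + I$ ($J{\left(I,G \right)} = \left(G + I\right) + 4 = 4 + G + I$)
$r{\left(B \right)} = \frac{10 + B}{6 + B}$ ($r{\left(B \right)} = \frac{B + 10}{B - -6} = \frac{10 + B}{B + 6} = \frac{10 + B}{6 + B}$)
$- 144 r{\left(J{\left(u,2 \right)} \right)} = - 144 \frac{10 + \left(4 + 2 - 3\right)}{6 + \left(4 + 2 - 3\right)} = - 144 \frac{10 + 3}{6 + 3} = - 144 \cdot \frac{1}{9} \cdot 13 = \left(-144\right) \frac{13}{9} = -208$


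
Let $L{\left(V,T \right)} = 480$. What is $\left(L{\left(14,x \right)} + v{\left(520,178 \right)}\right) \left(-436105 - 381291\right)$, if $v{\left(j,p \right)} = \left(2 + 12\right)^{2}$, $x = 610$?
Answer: $-552559696$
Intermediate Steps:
$v{\left(j,p \right)} = 196$ ($v{\left(j,p \right)} = 14^{2} = 196$)
$\left(L{\left(14,x \right)} + v{\left(520,178 \right)}\right) \left(-436105 - 381291\right) = \left(480 + 196\right) \left(-436105 - 381291\right) = 676 \left(-817396\right) = -552559696$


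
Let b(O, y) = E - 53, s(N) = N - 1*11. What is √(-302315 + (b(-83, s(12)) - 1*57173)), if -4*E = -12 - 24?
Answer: 6*I*√9987 ≈ 599.61*I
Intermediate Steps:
E = 9 (E = -(-12 - 24)/4 = -¼*(-36) = 9)
s(N) = -11 + N (s(N) = N - 11 = -11 + N)
b(O, y) = -44 (b(O, y) = 9 - 53 = -44)
√(-302315 + (b(-83, s(12)) - 1*57173)) = √(-302315 + (-44 - 1*57173)) = √(-302315 + (-44 - 57173)) = √(-302315 - 57217) = √(-359532) = 6*I*√9987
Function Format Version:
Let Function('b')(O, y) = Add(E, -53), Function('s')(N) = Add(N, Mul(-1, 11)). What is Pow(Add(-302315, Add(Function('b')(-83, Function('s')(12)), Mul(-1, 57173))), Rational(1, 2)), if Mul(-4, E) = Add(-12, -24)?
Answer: Mul(6, I, Pow(9987, Rational(1, 2))) ≈ Mul(599.61, I)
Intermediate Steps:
E = 9 (E = Mul(Rational(-1, 4), Add(-12, -24)) = Mul(Rational(-1, 4), -36) = 9)
Function('s')(N) = Add(-11, N) (Function('s')(N) = Add(N, -11) = Add(-11, N))
Function('b')(O, y) = -44 (Function('b')(O, y) = Add(9, -53) = -44)
Pow(Add(-302315, Add(Function('b')(-83, Function('s')(12)), Mul(-1, 57173))), Rational(1, 2)) = Pow(Add(-302315, Add(-44, Mul(-1, 57173))), Rational(1, 2)) = Pow(Add(-302315, Add(-44, -57173)), Rational(1, 2)) = Pow(Add(-302315, -57217), Rational(1, 2)) = Pow(-359532, Rational(1, 2)) = Mul(6, I, Pow(9987, Rational(1, 2)))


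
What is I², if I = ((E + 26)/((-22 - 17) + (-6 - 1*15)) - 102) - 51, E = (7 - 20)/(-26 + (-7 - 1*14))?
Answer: 7488998521/318096 ≈ 23543.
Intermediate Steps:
E = 13/47 (E = -13/(-26 + (-7 - 14)) = -13/(-26 - 21) = -13/(-47) = -13*(-1/47) = 13/47 ≈ 0.27660)
I = -86539/564 (I = ((13/47 + 26)/((-22 - 17) + (-6 - 1*15)) - 102) - 51 = (1235/(47*(-39 + (-6 - 15))) - 102) - 51 = (1235/(47*(-39 - 21)) - 102) - 51 = ((1235/47)/(-60) - 102) - 51 = ((1235/47)*(-1/60) - 102) - 51 = (-247/564 - 102) - 51 = -57775/564 - 51 = -86539/564 ≈ -153.44)
I² = (-86539/564)² = 7488998521/318096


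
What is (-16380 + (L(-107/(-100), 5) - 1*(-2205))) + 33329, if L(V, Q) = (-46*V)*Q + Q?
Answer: 189129/10 ≈ 18913.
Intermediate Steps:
L(V, Q) = Q - 46*Q*V (L(V, Q) = -46*Q*V + Q = Q - 46*Q*V)
(-16380 + (L(-107/(-100), 5) - 1*(-2205))) + 33329 = (-16380 + (5*(1 - (-4922)/(-100)) - 1*(-2205))) + 33329 = (-16380 + (5*(1 - (-4922)*(-1)/100) + 2205)) + 33329 = (-16380 + (5*(1 - 46*107/100) + 2205)) + 33329 = (-16380 + (5*(1 - 2461/50) + 2205)) + 33329 = (-16380 + (5*(-2411/50) + 2205)) + 33329 = (-16380 + (-2411/10 + 2205)) + 33329 = (-16380 + 19639/10) + 33329 = -144161/10 + 33329 = 189129/10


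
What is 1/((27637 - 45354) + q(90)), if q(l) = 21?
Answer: -1/17696 ≈ -5.6510e-5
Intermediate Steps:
1/((27637 - 45354) + q(90)) = 1/((27637 - 45354) + 21) = 1/(-17717 + 21) = 1/(-17696) = -1/17696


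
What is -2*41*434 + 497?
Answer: -35091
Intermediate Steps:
-2*41*434 + 497 = -82*434 + 497 = -35588 + 497 = -35091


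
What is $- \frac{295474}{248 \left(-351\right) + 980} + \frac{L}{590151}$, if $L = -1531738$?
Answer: $\frac{21270325195}{25396558134} \approx 0.83753$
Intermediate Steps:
$- \frac{295474}{248 \left(-351\right) + 980} + \frac{L}{590151} = - \frac{295474}{248 \left(-351\right) + 980} - \frac{1531738}{590151} = - \frac{295474}{-87048 + 980} - \frac{1531738}{590151} = - \frac{295474}{-86068} - \frac{1531738}{590151} = \left(-295474\right) \left(- \frac{1}{86068}\right) - \frac{1531738}{590151} = \frac{147737}{43034} - \frac{1531738}{590151} = \frac{21270325195}{25396558134}$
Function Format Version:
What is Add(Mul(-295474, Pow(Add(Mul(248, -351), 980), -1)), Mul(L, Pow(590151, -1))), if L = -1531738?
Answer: Rational(21270325195, 25396558134) ≈ 0.83753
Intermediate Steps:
Add(Mul(-295474, Pow(Add(Mul(248, -351), 980), -1)), Mul(L, Pow(590151, -1))) = Add(Mul(-295474, Pow(Add(Mul(248, -351), 980), -1)), Mul(-1531738, Pow(590151, -1))) = Add(Mul(-295474, Pow(Add(-87048, 980), -1)), Mul(-1531738, Rational(1, 590151))) = Add(Mul(-295474, Pow(-86068, -1)), Rational(-1531738, 590151)) = Add(Mul(-295474, Rational(-1, 86068)), Rational(-1531738, 590151)) = Add(Rational(147737, 43034), Rational(-1531738, 590151)) = Rational(21270325195, 25396558134)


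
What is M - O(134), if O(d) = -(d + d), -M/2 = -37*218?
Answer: 16400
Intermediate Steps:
M = 16132 (M = -(-74)*218 = -2*(-8066) = 16132)
O(d) = -2*d
M - O(134) = 16132 - (-2)*134 = 16132 - 1*(-268) = 16132 + 268 = 16400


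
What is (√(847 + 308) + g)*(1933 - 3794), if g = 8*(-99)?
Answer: 1473912 - 1861*√1155 ≈ 1.4107e+6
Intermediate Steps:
g = -792
(√(847 + 308) + g)*(1933 - 3794) = (√(847 + 308) - 792)*(1933 - 3794) = (√1155 - 792)*(-1861) = (-792 + √1155)*(-1861) = 1473912 - 1861*√1155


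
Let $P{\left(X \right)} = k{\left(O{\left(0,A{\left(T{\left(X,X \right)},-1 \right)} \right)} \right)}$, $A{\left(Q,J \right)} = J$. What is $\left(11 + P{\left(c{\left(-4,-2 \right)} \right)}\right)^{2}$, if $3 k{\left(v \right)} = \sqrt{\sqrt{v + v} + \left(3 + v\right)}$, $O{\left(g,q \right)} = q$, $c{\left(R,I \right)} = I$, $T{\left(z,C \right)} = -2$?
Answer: $\frac{\left(33 + \sqrt{2 + i \sqrt{2}}\right)^{2}}{9} \approx 132.16 + 3.6337 i$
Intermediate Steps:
$k{\left(v \right)} = \frac{\sqrt{3 + v + \sqrt{2} \sqrt{v}}}{3}$ ($k{\left(v \right)} = \frac{\sqrt{\sqrt{v + v} + \left(3 + v\right)}}{3} = \frac{\sqrt{\sqrt{2 v} + \left(3 + v\right)}}{3} = \frac{\sqrt{\sqrt{2} \sqrt{v} + \left(3 + v\right)}}{3} = \frac{\sqrt{3 + v + \sqrt{2} \sqrt{v}}}{3}$)
$P{\left(X \right)} = \frac{\sqrt{2 + i \sqrt{2}}}{3}$ ($P{\left(X \right)} = \frac{\sqrt{3 - 1 + \sqrt{2} \sqrt{-1}}}{3} = \frac{\sqrt{3 - 1 + \sqrt{2} i}}{3} = \frac{\sqrt{3 - 1 + i \sqrt{2}}}{3} = \frac{\sqrt{2 + i \sqrt{2}}}{3}$)
$\left(11 + P{\left(c{\left(-4,-2 \right)} \right)}\right)^{2} = \left(11 + \frac{\sqrt{2 + i \sqrt{2}}}{3}\right)^{2}$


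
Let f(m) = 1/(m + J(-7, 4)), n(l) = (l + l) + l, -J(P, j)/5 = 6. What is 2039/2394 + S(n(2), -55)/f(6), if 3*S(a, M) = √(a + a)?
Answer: 2039/2394 - 16*√3 ≈ -26.861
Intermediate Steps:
J(P, j) = -30 (J(P, j) = -5*6 = -30)
n(l) = 3*l (n(l) = 2*l + l = 3*l)
S(a, M) = √2*√a/3 (S(a, M) = √(a + a)/3 = √(2*a)/3 = (√2*√a)/3 = √2*√a/3)
f(m) = 1/(-30 + m) (f(m) = 1/(m - 30) = 1/(-30 + m))
2039/2394 + S(n(2), -55)/f(6) = 2039/2394 + (√2*√(3*2)/3)/(1/(-30 + 6)) = 2039*(1/2394) + (√2*√6/3)/(1/(-24)) = 2039/2394 + (2*√3/3)/(-1/24) = 2039/2394 + (2*√3/3)*(-24) = 2039/2394 - 16*√3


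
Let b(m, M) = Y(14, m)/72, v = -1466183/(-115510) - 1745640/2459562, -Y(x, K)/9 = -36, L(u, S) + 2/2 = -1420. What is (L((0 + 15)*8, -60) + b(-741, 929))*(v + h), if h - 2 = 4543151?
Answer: -1633888285972324071/253890980 ≈ -6.4354e+9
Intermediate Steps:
L(u, S) = -1421 (L(u, S) = -1 - 1420 = -1421)
Y(x, K) = 324 (Y(x, K) = -9*(-36) = 324)
v = 1521237317/126945490 (v = -1466183*(-1/115510) - 1745640*1/2459562 = 1466183/115510 - 780/1099 = 1521237317/126945490 ≈ 11.983)
h = 4543153 (h = 2 + 4543151 = 4543153)
b(m, M) = 9/2 (b(m, M) = 324/72 = 324*(1/72) = 9/2)
(L((0 + 15)*8, -60) + b(-741, 929))*(v + h) = (-1421 + 9/2)*(1521237317/126945490 + 4543153) = -2833/2*576734304967287/126945490 = -1633888285972324071/253890980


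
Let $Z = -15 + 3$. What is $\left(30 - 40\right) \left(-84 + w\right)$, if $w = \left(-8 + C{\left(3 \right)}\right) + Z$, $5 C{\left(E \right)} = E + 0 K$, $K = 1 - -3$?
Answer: $1034$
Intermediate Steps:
$Z = -12$
$K = 4$ ($K = 1 + 3 = 4$)
$C{\left(E \right)} = \frac{E}{5}$ ($C{\left(E \right)} = \frac{E + 0 \cdot 4}{5} = \frac{E + 0}{5} = \frac{E}{5}$)
$w = - \frac{97}{5}$ ($w = \left(-8 + \frac{1}{5} \cdot 3\right) - 12 = \left(-8 + \frac{3}{5}\right) - 12 = - \frac{37}{5} - 12 = - \frac{97}{5} \approx -19.4$)
$\left(30 - 40\right) \left(-84 + w\right) = \left(30 - 40\right) \left(-84 - \frac{97}{5}\right) = \left(30 - 40\right) \left(- \frac{517}{5}\right) = \left(-10\right) \left(- \frac{517}{5}\right) = 1034$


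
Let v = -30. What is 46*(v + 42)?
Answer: 552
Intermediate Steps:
46*(v + 42) = 46*(-30 + 42) = 46*12 = 552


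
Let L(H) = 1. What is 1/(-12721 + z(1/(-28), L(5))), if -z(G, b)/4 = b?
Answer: -1/12725 ≈ -7.8585e-5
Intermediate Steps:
z(G, b) = -4*b
1/(-12721 + z(1/(-28), L(5))) = 1/(-12721 - 4*1) = 1/(-12721 - 4) = 1/(-12725) = -1/12725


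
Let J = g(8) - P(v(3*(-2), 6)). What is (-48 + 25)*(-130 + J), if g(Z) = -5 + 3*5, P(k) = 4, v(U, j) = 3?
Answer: 2852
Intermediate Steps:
g(Z) = 10 (g(Z) = -5 + 15 = 10)
J = 6 (J = 10 - 1*4 = 10 - 4 = 6)
(-48 + 25)*(-130 + J) = (-48 + 25)*(-130 + 6) = -23*(-124) = 2852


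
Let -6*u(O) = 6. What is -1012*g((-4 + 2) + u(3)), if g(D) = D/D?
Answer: -1012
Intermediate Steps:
u(O) = -1 (u(O) = -⅙*6 = -1)
g(D) = 1
-1012*g((-4 + 2) + u(3)) = -1012*1 = -1012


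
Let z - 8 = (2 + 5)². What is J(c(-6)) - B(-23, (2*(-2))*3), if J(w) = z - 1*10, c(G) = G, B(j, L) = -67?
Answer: 114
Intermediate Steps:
z = 57 (z = 8 + (2 + 5)² = 8 + 7² = 8 + 49 = 57)
J(w) = 47 (J(w) = 57 - 1*10 = 57 - 10 = 47)
J(c(-6)) - B(-23, (2*(-2))*3) = 47 - 1*(-67) = 47 + 67 = 114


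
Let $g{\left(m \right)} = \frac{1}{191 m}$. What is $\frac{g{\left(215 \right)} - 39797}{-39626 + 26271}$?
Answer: $\frac{1634263804}{548423075} \approx 2.9799$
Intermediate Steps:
$g{\left(m \right)} = \frac{1}{191 m}$
$\frac{g{\left(215 \right)} - 39797}{-39626 + 26271} = \frac{\frac{1}{191 \cdot 215} - 39797}{-39626 + 26271} = \frac{\frac{1}{191} \cdot \frac{1}{215} - 39797}{-13355} = \left(\frac{1}{41065} - 39797\right) \left(- \frac{1}{13355}\right) = \left(- \frac{1634263804}{41065}\right) \left(- \frac{1}{13355}\right) = \frac{1634263804}{548423075}$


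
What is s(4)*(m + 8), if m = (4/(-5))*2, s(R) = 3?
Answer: 96/5 ≈ 19.200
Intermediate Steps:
m = -8/5 (m = (4*(-⅕))*2 = -⅘*2 = -8/5 ≈ -1.6000)
s(4)*(m + 8) = 3*(-8/5 + 8) = 3*(32/5) = 96/5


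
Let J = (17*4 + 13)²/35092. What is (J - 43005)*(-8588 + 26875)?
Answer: -27597367028013/35092 ≈ -7.8643e+8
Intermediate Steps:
J = 6561/35092 (J = (68 + 13)²*(1/35092) = 81²*(1/35092) = 6561*(1/35092) = 6561/35092 ≈ 0.18697)
(J - 43005)*(-8588 + 26875) = (6561/35092 - 43005)*(-8588 + 26875) = -1509124899/35092*18287 = -27597367028013/35092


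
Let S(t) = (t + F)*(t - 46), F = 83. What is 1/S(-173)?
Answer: 1/19710 ≈ 5.0736e-5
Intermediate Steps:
S(t) = (-46 + t)*(83 + t) (S(t) = (t + 83)*(t - 46) = (83 + t)*(-46 + t) = (-46 + t)*(83 + t))
1/S(-173) = 1/(-3818 + (-173)² + 37*(-173)) = 1/(-3818 + 29929 - 6401) = 1/19710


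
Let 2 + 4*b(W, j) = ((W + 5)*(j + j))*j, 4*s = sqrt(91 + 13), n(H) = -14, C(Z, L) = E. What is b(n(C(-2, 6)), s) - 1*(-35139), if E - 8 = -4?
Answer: 140437/4 ≈ 35109.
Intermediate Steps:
E = 4 (E = 8 - 4 = 4)
C(Z, L) = 4
s = sqrt(26)/2 (s = sqrt(91 + 13)/4 = sqrt(104)/4 = (2*sqrt(26))/4 = sqrt(26)/2 ≈ 2.5495)
b(W, j) = -1/2 + j**2*(5 + W)/2 (b(W, j) = -1/2 + (((W + 5)*(j + j))*j)/4 = -1/2 + (((5 + W)*(2*j))*j)/4 = -1/2 + ((2*j*(5 + W))*j)/4 = -1/2 + (2*j**2*(5 + W))/4 = -1/2 + j**2*(5 + W)/2)
b(n(C(-2, 6)), s) - 1*(-35139) = (-1/2 + 5*(sqrt(26)/2)**2/2 + (1/2)*(-14)*(sqrt(26)/2)**2) - 1*(-35139) = (-1/2 + (5/2)*(13/2) + (1/2)*(-14)*(13/2)) + 35139 = (-1/2 + 65/4 - 91/2) + 35139 = -119/4 + 35139 = 140437/4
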